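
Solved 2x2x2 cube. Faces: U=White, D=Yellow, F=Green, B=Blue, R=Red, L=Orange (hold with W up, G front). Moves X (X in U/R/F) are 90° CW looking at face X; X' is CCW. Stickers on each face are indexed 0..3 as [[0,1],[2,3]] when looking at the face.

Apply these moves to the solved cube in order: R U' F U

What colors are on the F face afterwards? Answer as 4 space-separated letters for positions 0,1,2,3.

After move 1 (R): R=RRRR U=WGWG F=GYGY D=YBYB B=WBWB
After move 2 (U'): U=GGWW F=OOGY R=GYRR B=RRWB L=WBOO
After move 3 (F): F=GOYO U=GGOB R=WYWR D=RGYB L=WYOB
After move 4 (U): U=OGBG F=WYYO R=RRWR B=WYWB L=GOOB
Query: F face = WYYO

Answer: W Y Y O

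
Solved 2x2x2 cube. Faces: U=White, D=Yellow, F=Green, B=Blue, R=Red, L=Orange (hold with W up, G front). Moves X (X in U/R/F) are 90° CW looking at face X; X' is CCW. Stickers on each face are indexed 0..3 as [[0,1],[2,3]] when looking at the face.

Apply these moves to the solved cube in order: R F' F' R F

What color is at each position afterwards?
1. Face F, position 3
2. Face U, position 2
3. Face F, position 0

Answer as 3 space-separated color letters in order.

After move 1 (R): R=RRRR U=WGWG F=GYGY D=YBYB B=WBWB
After move 2 (F'): F=YYGG U=WGRR R=BRYR D=OOYB L=OGOW
After move 3 (F'): F=YGYG U=WGBY R=OROR D=GWYB L=OROR
After move 4 (R): R=OORR U=WGBG F=YWYB D=GWYW B=YBGB
After move 5 (F): F=YYBW U=WGRR R=BOGR D=ROYW L=OGOW
Query 1: F[3] = W
Query 2: U[2] = R
Query 3: F[0] = Y

Answer: W R Y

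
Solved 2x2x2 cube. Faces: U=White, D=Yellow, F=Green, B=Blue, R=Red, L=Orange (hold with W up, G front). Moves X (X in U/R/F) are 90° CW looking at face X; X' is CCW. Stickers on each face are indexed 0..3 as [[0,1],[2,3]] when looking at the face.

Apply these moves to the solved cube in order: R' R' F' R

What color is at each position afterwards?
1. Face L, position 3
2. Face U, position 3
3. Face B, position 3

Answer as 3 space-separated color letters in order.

Answer: W G B

Derivation:
After move 1 (R'): R=RRRR U=WBWB F=GWGW D=YGYG B=YBYB
After move 2 (R'): R=RRRR U=WYWY F=GBGB D=YWYW B=GBGB
After move 3 (F'): F=BBGG U=WYRR R=WRYR D=OOYW L=OYOW
After move 4 (R): R=YWRR U=WBRG F=BOGW D=OGYG B=RBYB
Query 1: L[3] = W
Query 2: U[3] = G
Query 3: B[3] = B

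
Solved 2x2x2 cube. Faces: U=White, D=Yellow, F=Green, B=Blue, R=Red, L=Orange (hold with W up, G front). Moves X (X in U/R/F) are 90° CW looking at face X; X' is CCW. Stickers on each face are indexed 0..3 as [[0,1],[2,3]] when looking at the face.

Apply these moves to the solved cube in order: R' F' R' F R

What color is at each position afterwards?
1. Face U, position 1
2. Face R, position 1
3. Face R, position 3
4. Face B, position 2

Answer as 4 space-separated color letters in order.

Answer: W R R Y

Derivation:
After move 1 (R'): R=RRRR U=WBWB F=GWGW D=YGYG B=YBYB
After move 2 (F'): F=WWGG U=WBRR R=GRYR D=OOYG L=OBOW
After move 3 (R'): R=RRGY U=WYRY F=WBGR D=OWYG B=GBOB
After move 4 (F): F=GWRB U=WYWB R=RRYY D=GRYG L=OOOW
After move 5 (R): R=YRYR U=WWWB F=GRRG D=GOYG B=BBYB
Query 1: U[1] = W
Query 2: R[1] = R
Query 3: R[3] = R
Query 4: B[2] = Y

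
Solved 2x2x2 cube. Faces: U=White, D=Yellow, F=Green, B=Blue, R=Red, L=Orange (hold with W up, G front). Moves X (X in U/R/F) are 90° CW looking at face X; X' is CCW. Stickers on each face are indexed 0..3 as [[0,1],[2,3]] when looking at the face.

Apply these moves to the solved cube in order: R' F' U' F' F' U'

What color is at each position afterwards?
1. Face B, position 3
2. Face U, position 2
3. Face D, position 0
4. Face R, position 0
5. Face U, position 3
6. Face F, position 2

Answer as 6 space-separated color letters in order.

Answer: B B R G O B

Derivation:
After move 1 (R'): R=RRRR U=WBWB F=GWGW D=YGYG B=YBYB
After move 2 (F'): F=WWGG U=WBRR R=GRYR D=OOYG L=OBOW
After move 3 (U'): U=BRWR F=OBGG R=WWYR B=GRYB L=YBOW
After move 4 (F'): F=BGOG U=BRWY R=OWOR D=BWYG L=YROW
After move 5 (F'): F=GGBO U=BROO R=WWBR D=RWYG L=YYOW
After move 6 (U'): U=ROBO F=YYBO R=GGBR B=WWYB L=GROW
Query 1: B[3] = B
Query 2: U[2] = B
Query 3: D[0] = R
Query 4: R[0] = G
Query 5: U[3] = O
Query 6: F[2] = B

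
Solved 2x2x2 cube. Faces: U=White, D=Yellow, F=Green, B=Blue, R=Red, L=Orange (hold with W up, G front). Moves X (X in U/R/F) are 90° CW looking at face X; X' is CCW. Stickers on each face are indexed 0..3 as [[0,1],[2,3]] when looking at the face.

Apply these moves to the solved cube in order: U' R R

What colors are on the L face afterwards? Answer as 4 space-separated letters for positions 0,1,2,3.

After move 1 (U'): U=WWWW F=OOGG R=GGRR B=RRBB L=BBOO
After move 2 (R): R=RGRG U=WOWG F=OYGY D=YBYR B=WRWB
After move 3 (R): R=RRGG U=WYWY F=OBGR D=YWYW B=GROB
Query: L face = BBOO

Answer: B B O O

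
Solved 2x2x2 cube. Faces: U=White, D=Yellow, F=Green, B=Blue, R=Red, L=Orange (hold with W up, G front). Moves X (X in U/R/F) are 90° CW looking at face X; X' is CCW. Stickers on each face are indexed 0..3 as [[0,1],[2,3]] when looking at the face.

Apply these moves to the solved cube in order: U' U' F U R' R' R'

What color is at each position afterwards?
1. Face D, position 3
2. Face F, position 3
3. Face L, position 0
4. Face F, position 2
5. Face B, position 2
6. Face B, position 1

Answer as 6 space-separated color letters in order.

After move 1 (U'): U=WWWW F=OOGG R=GGRR B=RRBB L=BBOO
After move 2 (U'): U=WWWW F=BBGG R=OORR B=GGBB L=RROO
After move 3 (F): F=GBGB U=WWOR R=WOWR D=ROYY L=RYOY
After move 4 (U): U=OWRW F=WOGB R=GGWR B=RYBB L=GBOY
After move 5 (R'): R=GRGW U=OBRR F=WWGW D=ROYB B=YYOB
After move 6 (R'): R=RWGG U=OORY F=WBGR D=RWYW B=BYOB
After move 7 (R'): R=WGRG U=OORB F=WOGY D=RBYR B=WYWB
Query 1: D[3] = R
Query 2: F[3] = Y
Query 3: L[0] = G
Query 4: F[2] = G
Query 5: B[2] = W
Query 6: B[1] = Y

Answer: R Y G G W Y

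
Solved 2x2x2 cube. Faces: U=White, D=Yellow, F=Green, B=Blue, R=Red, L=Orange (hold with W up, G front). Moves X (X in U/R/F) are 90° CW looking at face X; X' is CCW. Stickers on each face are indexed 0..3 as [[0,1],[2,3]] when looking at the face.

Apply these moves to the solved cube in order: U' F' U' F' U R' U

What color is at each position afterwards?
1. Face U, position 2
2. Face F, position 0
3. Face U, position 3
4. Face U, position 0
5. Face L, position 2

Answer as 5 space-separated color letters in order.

After move 1 (U'): U=WWWW F=OOGG R=GGRR B=RRBB L=BBOO
After move 2 (F'): F=OGOG U=WWGR R=YGYR D=BOYY L=BWOW
After move 3 (U'): U=WRWG F=BWOG R=OGYR B=YGBB L=RROW
After move 4 (F'): F=WGBO U=WROY R=OGBR D=RWYY L=RGOW
After move 5 (U): U=OWYR F=OGBO R=YGBR B=RGBB L=WGOW
After move 6 (R'): R=GRYB U=OBYR F=OWBR D=RGYO B=YGWB
After move 7 (U): U=YORB F=GRBR R=YGYB B=WGWB L=OWOW
Query 1: U[2] = R
Query 2: F[0] = G
Query 3: U[3] = B
Query 4: U[0] = Y
Query 5: L[2] = O

Answer: R G B Y O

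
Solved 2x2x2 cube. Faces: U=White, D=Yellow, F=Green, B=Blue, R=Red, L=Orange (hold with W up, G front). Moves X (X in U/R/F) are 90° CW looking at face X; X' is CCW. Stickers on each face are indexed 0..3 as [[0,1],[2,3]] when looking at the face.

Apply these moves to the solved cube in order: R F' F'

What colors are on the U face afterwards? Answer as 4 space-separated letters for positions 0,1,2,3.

Answer: W G B Y

Derivation:
After move 1 (R): R=RRRR U=WGWG F=GYGY D=YBYB B=WBWB
After move 2 (F'): F=YYGG U=WGRR R=BRYR D=OOYB L=OGOW
After move 3 (F'): F=YGYG U=WGBY R=OROR D=GWYB L=OROR
Query: U face = WGBY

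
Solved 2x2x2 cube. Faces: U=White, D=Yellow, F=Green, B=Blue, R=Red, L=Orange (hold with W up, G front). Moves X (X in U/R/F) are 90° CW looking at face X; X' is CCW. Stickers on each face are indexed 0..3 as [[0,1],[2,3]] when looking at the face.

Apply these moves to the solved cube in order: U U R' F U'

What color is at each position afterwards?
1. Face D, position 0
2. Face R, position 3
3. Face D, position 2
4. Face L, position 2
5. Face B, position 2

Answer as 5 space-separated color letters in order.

After move 1 (U): U=WWWW F=RRGG R=BBRR B=OOBB L=GGOO
After move 2 (U): U=WWWW F=BBGG R=OORR B=GGBB L=RROO
After move 3 (R'): R=OROR U=WBWG F=BWGW D=YBYG B=YGYB
After move 4 (F): F=GBWW U=WBOR R=WRGR D=OOYG L=RYOB
After move 5 (U'): U=BRWO F=RYWW R=GBGR B=WRYB L=YGOB
Query 1: D[0] = O
Query 2: R[3] = R
Query 3: D[2] = Y
Query 4: L[2] = O
Query 5: B[2] = Y

Answer: O R Y O Y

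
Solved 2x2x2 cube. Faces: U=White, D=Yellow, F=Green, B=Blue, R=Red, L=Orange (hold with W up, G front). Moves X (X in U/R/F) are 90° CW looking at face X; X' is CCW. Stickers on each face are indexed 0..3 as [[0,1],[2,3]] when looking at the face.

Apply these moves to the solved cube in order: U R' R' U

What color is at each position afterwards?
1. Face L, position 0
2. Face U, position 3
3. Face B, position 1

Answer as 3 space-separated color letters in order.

After move 1 (U): U=WWWW F=RRGG R=BBRR B=OOBB L=GGOO
After move 2 (R'): R=BRBR U=WBWO F=RWGW D=YRYG B=YOYB
After move 3 (R'): R=RRBB U=WYWY F=RBGO D=YWYW B=GORB
After move 4 (U): U=WWYY F=RRGO R=GOBB B=GGRB L=RBOO
Query 1: L[0] = R
Query 2: U[3] = Y
Query 3: B[1] = G

Answer: R Y G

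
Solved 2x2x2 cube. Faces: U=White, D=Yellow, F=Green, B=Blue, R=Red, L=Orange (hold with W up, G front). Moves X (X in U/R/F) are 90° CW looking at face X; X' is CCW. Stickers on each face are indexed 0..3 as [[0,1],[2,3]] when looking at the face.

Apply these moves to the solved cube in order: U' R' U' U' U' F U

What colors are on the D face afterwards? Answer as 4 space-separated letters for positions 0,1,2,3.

Answer: G Y Y G

Derivation:
After move 1 (U'): U=WWWW F=OOGG R=GGRR B=RRBB L=BBOO
After move 2 (R'): R=GRGR U=WBWR F=OWGW D=YOYG B=YRYB
After move 3 (U'): U=BRWW F=BBGW R=OWGR B=GRYB L=YROO
After move 4 (U'): U=RWBW F=YRGW R=BBGR B=OWYB L=GROO
After move 5 (U'): U=WWRB F=GRGW R=YRGR B=BBYB L=OWOO
After move 6 (F): F=GGWR U=WWOW R=RRBR D=GYYG L=OYOO
After move 7 (U): U=OWWW F=RRWR R=BBBR B=OYYB L=GGOO
Query: D face = GYYG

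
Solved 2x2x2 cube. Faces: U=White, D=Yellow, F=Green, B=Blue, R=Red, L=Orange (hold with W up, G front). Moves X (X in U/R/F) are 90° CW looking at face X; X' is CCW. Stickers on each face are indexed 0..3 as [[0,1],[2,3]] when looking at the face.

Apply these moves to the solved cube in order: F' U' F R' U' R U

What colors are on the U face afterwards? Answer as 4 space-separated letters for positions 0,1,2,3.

Answer: W B B O

Derivation:
After move 1 (F'): F=GGGG U=WWRR R=YRYR D=OOYY L=OWOW
After move 2 (U'): U=WRWR F=OWGG R=GGYR B=YRBB L=BBOW
After move 3 (F): F=GOGW U=WRWB R=WGRR D=YGYY L=BOOO
After move 4 (R'): R=GRWR U=WBWY F=GRGB D=YOYW B=YRGB
After move 5 (U'): U=BYWW F=BOGB R=GRWR B=GRGB L=YROO
After move 6 (R): R=WGRR U=BOWB F=BOGW D=YGYG B=WRYB
After move 7 (U): U=WBBO F=WGGW R=WRRR B=YRYB L=BOOO
Query: U face = WBBO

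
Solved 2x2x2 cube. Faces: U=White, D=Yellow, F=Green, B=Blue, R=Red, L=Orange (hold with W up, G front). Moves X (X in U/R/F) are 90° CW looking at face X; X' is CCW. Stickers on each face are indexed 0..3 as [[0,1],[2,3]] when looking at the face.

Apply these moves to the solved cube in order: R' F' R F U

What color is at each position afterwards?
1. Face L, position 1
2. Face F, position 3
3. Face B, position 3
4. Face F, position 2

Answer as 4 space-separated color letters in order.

Answer: W O B G

Derivation:
After move 1 (R'): R=RRRR U=WBWB F=GWGW D=YGYG B=YBYB
After move 2 (F'): F=WWGG U=WBRR R=GRYR D=OOYG L=OBOW
After move 3 (R): R=YGRR U=WWRG F=WOGG D=OYYY B=RBBB
After move 4 (F): F=GWGO U=WWWB R=RGGR D=RYYY L=OOOY
After move 5 (U): U=WWBW F=RGGO R=RBGR B=OOBB L=GWOY
Query 1: L[1] = W
Query 2: F[3] = O
Query 3: B[3] = B
Query 4: F[2] = G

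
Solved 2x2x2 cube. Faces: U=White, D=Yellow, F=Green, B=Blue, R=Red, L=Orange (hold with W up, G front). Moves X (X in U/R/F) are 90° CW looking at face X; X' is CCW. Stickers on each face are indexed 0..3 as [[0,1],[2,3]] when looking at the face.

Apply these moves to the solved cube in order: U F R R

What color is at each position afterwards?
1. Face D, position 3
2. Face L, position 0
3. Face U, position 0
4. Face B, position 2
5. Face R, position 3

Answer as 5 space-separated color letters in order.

Answer: G G W R W

Derivation:
After move 1 (U): U=WWWW F=RRGG R=BBRR B=OOBB L=GGOO
After move 2 (F): F=GRGR U=WWOG R=WBWR D=RBYY L=GYOY
After move 3 (R): R=WWRB U=WROR F=GBGY D=RBYO B=GOWB
After move 4 (R): R=RWBW U=WBOY F=GBGO D=RWYG B=RORB
Query 1: D[3] = G
Query 2: L[0] = G
Query 3: U[0] = W
Query 4: B[2] = R
Query 5: R[3] = W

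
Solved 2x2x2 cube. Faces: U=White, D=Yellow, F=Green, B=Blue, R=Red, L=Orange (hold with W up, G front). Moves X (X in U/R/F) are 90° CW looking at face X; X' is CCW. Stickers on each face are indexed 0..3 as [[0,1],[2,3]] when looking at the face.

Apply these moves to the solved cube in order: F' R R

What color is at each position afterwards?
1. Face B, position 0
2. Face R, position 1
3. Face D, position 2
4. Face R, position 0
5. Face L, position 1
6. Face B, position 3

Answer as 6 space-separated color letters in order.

After move 1 (F'): F=GGGG U=WWRR R=YRYR D=OOYY L=OWOW
After move 2 (R): R=YYRR U=WGRG F=GOGY D=OBYB B=RBWB
After move 3 (R): R=RYRY U=WORY F=GBGB D=OWYR B=GBGB
Query 1: B[0] = G
Query 2: R[1] = Y
Query 3: D[2] = Y
Query 4: R[0] = R
Query 5: L[1] = W
Query 6: B[3] = B

Answer: G Y Y R W B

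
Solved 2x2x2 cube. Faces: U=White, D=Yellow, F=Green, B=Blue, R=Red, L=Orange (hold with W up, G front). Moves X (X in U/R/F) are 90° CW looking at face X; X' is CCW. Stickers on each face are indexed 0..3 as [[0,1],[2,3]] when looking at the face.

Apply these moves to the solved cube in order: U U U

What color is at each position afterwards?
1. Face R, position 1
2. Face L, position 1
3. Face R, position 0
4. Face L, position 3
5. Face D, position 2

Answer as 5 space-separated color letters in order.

After move 1 (U): U=WWWW F=RRGG R=BBRR B=OOBB L=GGOO
After move 2 (U): U=WWWW F=BBGG R=OORR B=GGBB L=RROO
After move 3 (U): U=WWWW F=OOGG R=GGRR B=RRBB L=BBOO
Query 1: R[1] = G
Query 2: L[1] = B
Query 3: R[0] = G
Query 4: L[3] = O
Query 5: D[2] = Y

Answer: G B G O Y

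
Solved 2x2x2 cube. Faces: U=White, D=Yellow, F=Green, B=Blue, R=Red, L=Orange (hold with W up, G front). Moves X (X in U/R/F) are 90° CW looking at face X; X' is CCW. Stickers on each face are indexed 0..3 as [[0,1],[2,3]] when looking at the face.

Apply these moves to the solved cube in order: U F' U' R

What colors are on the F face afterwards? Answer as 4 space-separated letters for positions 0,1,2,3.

Answer: G O R Y

Derivation:
After move 1 (U): U=WWWW F=RRGG R=BBRR B=OOBB L=GGOO
After move 2 (F'): F=RGRG U=WWBR R=YBYR D=GOYY L=GWOW
After move 3 (U'): U=WRWB F=GWRG R=RGYR B=YBBB L=OOOW
After move 4 (R): R=YRRG U=WWWG F=GORY D=GBYY B=BBRB
Query: F face = GORY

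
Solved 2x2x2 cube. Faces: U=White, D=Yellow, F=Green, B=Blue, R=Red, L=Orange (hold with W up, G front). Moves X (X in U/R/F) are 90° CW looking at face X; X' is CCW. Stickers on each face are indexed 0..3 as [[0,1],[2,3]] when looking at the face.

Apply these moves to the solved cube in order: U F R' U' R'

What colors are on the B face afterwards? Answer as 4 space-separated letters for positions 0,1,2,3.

After move 1 (U): U=WWWW F=RRGG R=BBRR B=OOBB L=GGOO
After move 2 (F): F=GRGR U=WWOG R=WBWR D=RBYY L=GYOY
After move 3 (R'): R=BRWW U=WBOO F=GWGG D=RRYR B=YOBB
After move 4 (U'): U=BOWO F=GYGG R=GWWW B=BRBB L=YOOY
After move 5 (R'): R=WWGW U=BBWB F=GOGO D=RYYG B=RRRB
Query: B face = RRRB

Answer: R R R B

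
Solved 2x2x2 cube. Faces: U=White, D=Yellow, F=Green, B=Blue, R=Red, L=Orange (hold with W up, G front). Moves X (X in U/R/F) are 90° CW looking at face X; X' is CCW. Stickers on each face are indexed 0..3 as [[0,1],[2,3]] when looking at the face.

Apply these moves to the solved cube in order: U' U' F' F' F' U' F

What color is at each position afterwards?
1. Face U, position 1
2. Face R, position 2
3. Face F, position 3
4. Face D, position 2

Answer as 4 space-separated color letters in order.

After move 1 (U'): U=WWWW F=OOGG R=GGRR B=RRBB L=BBOO
After move 2 (U'): U=WWWW F=BBGG R=OORR B=GGBB L=RROO
After move 3 (F'): F=BGBG U=WWOR R=YOYR D=ROYY L=RWOW
After move 4 (F'): F=GGBB U=WWYY R=OORR D=WWYY L=RROO
After move 5 (F'): F=GBGB U=WWOR R=WOWR D=ROYY L=RYOY
After move 6 (U'): U=WRWO F=RYGB R=GBWR B=WOBB L=GGOY
After move 7 (F): F=GRBY U=WRYG R=WBOR D=WGYY L=GROO
Query 1: U[1] = R
Query 2: R[2] = O
Query 3: F[3] = Y
Query 4: D[2] = Y

Answer: R O Y Y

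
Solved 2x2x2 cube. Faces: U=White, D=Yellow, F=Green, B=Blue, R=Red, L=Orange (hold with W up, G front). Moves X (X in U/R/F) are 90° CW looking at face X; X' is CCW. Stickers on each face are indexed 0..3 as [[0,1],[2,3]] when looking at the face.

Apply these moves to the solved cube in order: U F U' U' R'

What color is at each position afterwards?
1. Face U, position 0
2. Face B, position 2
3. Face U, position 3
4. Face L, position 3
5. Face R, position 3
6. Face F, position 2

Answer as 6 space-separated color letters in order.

Answer: G B G Y W G

Derivation:
After move 1 (U): U=WWWW F=RRGG R=BBRR B=OOBB L=GGOO
After move 2 (F): F=GRGR U=WWOG R=WBWR D=RBYY L=GYOY
After move 3 (U'): U=WGWO F=GYGR R=GRWR B=WBBB L=OOOY
After move 4 (U'): U=GOWW F=OOGR R=GYWR B=GRBB L=WBOY
After move 5 (R'): R=YRGW U=GBWG F=OOGW D=ROYR B=YRBB
Query 1: U[0] = G
Query 2: B[2] = B
Query 3: U[3] = G
Query 4: L[3] = Y
Query 5: R[3] = W
Query 6: F[2] = G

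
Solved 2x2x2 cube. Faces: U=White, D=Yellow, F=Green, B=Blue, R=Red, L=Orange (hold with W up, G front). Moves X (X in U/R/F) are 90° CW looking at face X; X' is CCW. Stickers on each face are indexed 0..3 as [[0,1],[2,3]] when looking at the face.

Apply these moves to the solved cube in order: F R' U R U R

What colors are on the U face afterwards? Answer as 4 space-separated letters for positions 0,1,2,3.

Answer: B Y O G

Derivation:
After move 1 (F): F=GGGG U=WWOO R=WRWR D=RRYY L=OYOY
After move 2 (R'): R=RRWW U=WBOB F=GWGO D=RGYG B=YBRB
After move 3 (U): U=OWBB F=RRGO R=YBWW B=OYRB L=GWOY
After move 4 (R): R=WYWB U=ORBO F=RGGG D=RRYO B=BYWB
After move 5 (U): U=BOOR F=WYGG R=BYWB B=GWWB L=RGOY
After move 6 (R): R=WBBY U=BYOG F=WRGO D=RWYG B=RWOB
Query: U face = BYOG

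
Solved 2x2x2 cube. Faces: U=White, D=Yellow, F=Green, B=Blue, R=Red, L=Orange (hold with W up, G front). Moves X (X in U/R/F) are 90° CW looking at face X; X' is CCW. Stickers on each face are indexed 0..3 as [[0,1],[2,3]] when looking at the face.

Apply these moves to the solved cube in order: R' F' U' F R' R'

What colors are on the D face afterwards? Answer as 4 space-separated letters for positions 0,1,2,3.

After move 1 (R'): R=RRRR U=WBWB F=GWGW D=YGYG B=YBYB
After move 2 (F'): F=WWGG U=WBRR R=GRYR D=OOYG L=OBOW
After move 3 (U'): U=BRWR F=OBGG R=WWYR B=GRYB L=YBOW
After move 4 (F): F=GOGB U=BRWB R=WWRR D=YWYG L=YOOO
After move 5 (R'): R=WRWR U=BYWG F=GRGB D=YOYB B=GRWB
After move 6 (R'): R=RRWW U=BWWG F=GYGG D=YRYB B=BROB
Query: D face = YRYB

Answer: Y R Y B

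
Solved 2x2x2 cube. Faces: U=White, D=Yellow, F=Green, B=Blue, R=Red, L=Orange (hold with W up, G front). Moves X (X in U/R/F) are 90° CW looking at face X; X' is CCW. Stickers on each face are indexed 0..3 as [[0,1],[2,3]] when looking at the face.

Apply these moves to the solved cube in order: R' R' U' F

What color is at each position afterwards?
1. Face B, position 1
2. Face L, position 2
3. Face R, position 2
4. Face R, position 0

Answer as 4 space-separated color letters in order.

After move 1 (R'): R=RRRR U=WBWB F=GWGW D=YGYG B=YBYB
After move 2 (R'): R=RRRR U=WYWY F=GBGB D=YWYW B=GBGB
After move 3 (U'): U=YYWW F=OOGB R=GBRR B=RRGB L=GBOO
After move 4 (F): F=GOBO U=YYOB R=WBWR D=RGYW L=GYOW
Query 1: B[1] = R
Query 2: L[2] = O
Query 3: R[2] = W
Query 4: R[0] = W

Answer: R O W W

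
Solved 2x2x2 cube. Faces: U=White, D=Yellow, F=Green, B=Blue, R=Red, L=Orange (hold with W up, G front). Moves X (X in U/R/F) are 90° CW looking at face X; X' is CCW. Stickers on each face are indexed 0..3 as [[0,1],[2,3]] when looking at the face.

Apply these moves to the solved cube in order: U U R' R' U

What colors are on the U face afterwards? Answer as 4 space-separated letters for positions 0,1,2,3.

Answer: W W Y Y

Derivation:
After move 1 (U): U=WWWW F=RRGG R=BBRR B=OOBB L=GGOO
After move 2 (U): U=WWWW F=BBGG R=OORR B=GGBB L=RROO
After move 3 (R'): R=OROR U=WBWG F=BWGW D=YBYG B=YGYB
After move 4 (R'): R=RROO U=WYWY F=BBGG D=YWYW B=GGBB
After move 5 (U): U=WWYY F=RRGG R=GGOO B=RRBB L=BBOO
Query: U face = WWYY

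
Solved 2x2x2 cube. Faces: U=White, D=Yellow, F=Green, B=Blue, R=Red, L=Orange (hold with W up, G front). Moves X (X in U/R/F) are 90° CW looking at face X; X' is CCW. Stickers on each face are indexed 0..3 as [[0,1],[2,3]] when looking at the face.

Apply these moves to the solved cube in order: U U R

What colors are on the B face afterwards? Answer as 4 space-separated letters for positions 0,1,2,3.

After move 1 (U): U=WWWW F=RRGG R=BBRR B=OOBB L=GGOO
After move 2 (U): U=WWWW F=BBGG R=OORR B=GGBB L=RROO
After move 3 (R): R=RORO U=WBWG F=BYGY D=YBYG B=WGWB
Query: B face = WGWB

Answer: W G W B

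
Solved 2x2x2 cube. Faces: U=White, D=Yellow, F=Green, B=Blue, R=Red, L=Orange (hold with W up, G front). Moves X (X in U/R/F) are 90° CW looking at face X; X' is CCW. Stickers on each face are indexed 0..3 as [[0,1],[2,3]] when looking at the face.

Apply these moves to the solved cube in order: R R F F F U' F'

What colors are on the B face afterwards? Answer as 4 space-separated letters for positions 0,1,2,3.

Answer: W R G B

Derivation:
After move 1 (R): R=RRRR U=WGWG F=GYGY D=YBYB B=WBWB
After move 2 (R): R=RRRR U=WYWY F=GBGB D=YWYW B=GBGB
After move 3 (F): F=GGBB U=WYOO R=WRYR D=RRYW L=OYOW
After move 4 (F): F=BGBG U=WYWY R=OROR D=YWYW L=OROR
After move 5 (F): F=BBGG U=WYRR R=WRYR D=OOYW L=OYOW
After move 6 (U'): U=YRWR F=OYGG R=BBYR B=WRGB L=GBOW
After move 7 (F'): F=YGOG U=YRBY R=OBOR D=BWYW L=GROW
Query: B face = WRGB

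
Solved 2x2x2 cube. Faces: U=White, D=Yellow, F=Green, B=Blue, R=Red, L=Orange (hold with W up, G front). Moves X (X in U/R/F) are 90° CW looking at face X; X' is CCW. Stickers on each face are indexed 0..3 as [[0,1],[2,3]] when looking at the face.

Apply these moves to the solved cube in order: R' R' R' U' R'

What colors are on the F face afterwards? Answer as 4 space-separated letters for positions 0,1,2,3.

After move 1 (R'): R=RRRR U=WBWB F=GWGW D=YGYG B=YBYB
After move 2 (R'): R=RRRR U=WYWY F=GBGB D=YWYW B=GBGB
After move 3 (R'): R=RRRR U=WGWG F=GYGY D=YBYB B=WBWB
After move 4 (U'): U=GGWW F=OOGY R=GYRR B=RRWB L=WBOO
After move 5 (R'): R=YRGR U=GWWR F=OGGW D=YOYY B=BRBB
Query: F face = OGGW

Answer: O G G W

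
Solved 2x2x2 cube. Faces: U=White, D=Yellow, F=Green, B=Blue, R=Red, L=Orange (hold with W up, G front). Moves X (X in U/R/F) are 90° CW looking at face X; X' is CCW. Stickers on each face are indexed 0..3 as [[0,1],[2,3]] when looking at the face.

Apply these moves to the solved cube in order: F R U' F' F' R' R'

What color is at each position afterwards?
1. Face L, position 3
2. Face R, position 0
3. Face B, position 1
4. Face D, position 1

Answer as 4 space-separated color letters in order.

After move 1 (F): F=GGGG U=WWOO R=WRWR D=RRYY L=OYOY
After move 2 (R): R=WWRR U=WGOG F=GRGY D=RBYB B=OBWB
After move 3 (U'): U=GGWO F=OYGY R=GRRR B=WWWB L=OBOY
After move 4 (F'): F=YYOG U=GGGR R=BRRR D=BYYB L=OOOW
After move 5 (F'): F=YGYO U=GGBR R=YRBR D=OWYB L=OROG
After move 6 (R'): R=RRYB U=GWBW F=YGYR D=OGYO B=BWWB
After move 7 (R'): R=RBRY U=GWBB F=YWYW D=OGYR B=OWGB
Query 1: L[3] = G
Query 2: R[0] = R
Query 3: B[1] = W
Query 4: D[1] = G

Answer: G R W G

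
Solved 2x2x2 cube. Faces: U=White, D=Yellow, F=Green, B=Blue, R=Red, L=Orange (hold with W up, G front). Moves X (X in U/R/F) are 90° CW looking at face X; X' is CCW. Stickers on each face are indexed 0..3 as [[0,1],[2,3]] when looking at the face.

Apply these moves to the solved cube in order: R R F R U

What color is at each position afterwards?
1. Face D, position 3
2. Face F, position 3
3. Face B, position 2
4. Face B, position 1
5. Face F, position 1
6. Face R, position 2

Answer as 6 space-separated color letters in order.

Answer: G W Y Y W R

Derivation:
After move 1 (R): R=RRRR U=WGWG F=GYGY D=YBYB B=WBWB
After move 2 (R): R=RRRR U=WYWY F=GBGB D=YWYW B=GBGB
After move 3 (F): F=GGBB U=WYOO R=WRYR D=RRYW L=OYOW
After move 4 (R): R=YWRR U=WGOB F=GRBW D=RGYG B=OBYB
After move 5 (U): U=OWBG F=YWBW R=OBRR B=OYYB L=GROW
Query 1: D[3] = G
Query 2: F[3] = W
Query 3: B[2] = Y
Query 4: B[1] = Y
Query 5: F[1] = W
Query 6: R[2] = R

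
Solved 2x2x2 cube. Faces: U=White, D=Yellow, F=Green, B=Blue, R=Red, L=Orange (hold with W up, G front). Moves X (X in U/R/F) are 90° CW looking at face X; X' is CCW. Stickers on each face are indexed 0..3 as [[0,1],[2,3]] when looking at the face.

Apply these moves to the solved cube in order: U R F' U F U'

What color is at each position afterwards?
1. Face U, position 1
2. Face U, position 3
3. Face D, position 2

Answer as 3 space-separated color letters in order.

After move 1 (U): U=WWWW F=RRGG R=BBRR B=OOBB L=GGOO
After move 2 (R): R=RBRB U=WRWG F=RYGY D=YBYO B=WOWB
After move 3 (F'): F=YYRG U=WRRR R=BBYB D=GOYO L=GGOW
After move 4 (U): U=RWRR F=BBRG R=WOYB B=GGWB L=YYOW
After move 5 (F): F=RBGB U=RWWY R=RORB D=YWYO L=YGOO
After move 6 (U'): U=WYRW F=YGGB R=RBRB B=ROWB L=GGOO
Query 1: U[1] = Y
Query 2: U[3] = W
Query 3: D[2] = Y

Answer: Y W Y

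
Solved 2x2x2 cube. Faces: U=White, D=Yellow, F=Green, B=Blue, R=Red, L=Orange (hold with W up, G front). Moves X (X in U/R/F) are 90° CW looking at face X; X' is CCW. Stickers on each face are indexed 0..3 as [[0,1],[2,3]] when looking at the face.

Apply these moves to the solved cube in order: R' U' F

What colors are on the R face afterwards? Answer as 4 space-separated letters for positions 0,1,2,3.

After move 1 (R'): R=RRRR U=WBWB F=GWGW D=YGYG B=YBYB
After move 2 (U'): U=BBWW F=OOGW R=GWRR B=RRYB L=YBOO
After move 3 (F): F=GOWO U=BBOB R=WWWR D=RGYG L=YYOG
Query: R face = WWWR

Answer: W W W R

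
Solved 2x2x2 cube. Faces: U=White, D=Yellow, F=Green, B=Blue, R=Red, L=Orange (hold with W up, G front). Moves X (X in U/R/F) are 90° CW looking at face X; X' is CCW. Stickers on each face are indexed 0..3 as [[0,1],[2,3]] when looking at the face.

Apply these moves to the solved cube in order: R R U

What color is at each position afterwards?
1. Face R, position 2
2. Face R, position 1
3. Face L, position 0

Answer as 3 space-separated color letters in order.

After move 1 (R): R=RRRR U=WGWG F=GYGY D=YBYB B=WBWB
After move 2 (R): R=RRRR U=WYWY F=GBGB D=YWYW B=GBGB
After move 3 (U): U=WWYY F=RRGB R=GBRR B=OOGB L=GBOO
Query 1: R[2] = R
Query 2: R[1] = B
Query 3: L[0] = G

Answer: R B G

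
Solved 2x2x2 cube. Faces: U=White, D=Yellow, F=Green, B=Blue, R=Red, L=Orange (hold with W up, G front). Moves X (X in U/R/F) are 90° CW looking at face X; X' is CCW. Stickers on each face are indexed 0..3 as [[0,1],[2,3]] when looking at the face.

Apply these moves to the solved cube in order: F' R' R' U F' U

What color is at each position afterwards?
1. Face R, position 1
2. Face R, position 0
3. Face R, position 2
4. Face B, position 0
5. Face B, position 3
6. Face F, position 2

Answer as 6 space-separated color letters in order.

After move 1 (F'): F=GGGG U=WWRR R=YRYR D=OOYY L=OWOW
After move 2 (R'): R=RRYY U=WBRB F=GWGR D=OGYG B=YBOB
After move 3 (R'): R=RYRY U=WORY F=GBGB D=OWYR B=GBGB
After move 4 (U): U=RWYO F=RYGB R=GBRY B=OWGB L=GBOW
After move 5 (F'): F=YBRG U=RWGR R=WBOY D=BWYR L=GOOY
After move 6 (U): U=GRRW F=WBRG R=OWOY B=GOGB L=YBOY
Query 1: R[1] = W
Query 2: R[0] = O
Query 3: R[2] = O
Query 4: B[0] = G
Query 5: B[3] = B
Query 6: F[2] = R

Answer: W O O G B R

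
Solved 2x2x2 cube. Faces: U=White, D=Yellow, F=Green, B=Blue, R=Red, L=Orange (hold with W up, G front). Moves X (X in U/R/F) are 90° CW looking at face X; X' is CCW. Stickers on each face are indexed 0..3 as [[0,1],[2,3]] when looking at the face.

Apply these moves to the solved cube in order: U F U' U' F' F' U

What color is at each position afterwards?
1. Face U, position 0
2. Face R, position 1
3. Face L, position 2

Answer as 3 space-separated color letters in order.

After move 1 (U): U=WWWW F=RRGG R=BBRR B=OOBB L=GGOO
After move 2 (F): F=GRGR U=WWOG R=WBWR D=RBYY L=GYOY
After move 3 (U'): U=WGWO F=GYGR R=GRWR B=WBBB L=OOOY
After move 4 (U'): U=GOWW F=OOGR R=GYWR B=GRBB L=WBOY
After move 5 (F'): F=OROG U=GOGW R=BYRR D=BYYY L=WWOW
After move 6 (F'): F=RGOO U=GOBR R=YYBR D=WWYY L=WWOG
After move 7 (U): U=BGRO F=YYOO R=GRBR B=WWBB L=RGOG
Query 1: U[0] = B
Query 2: R[1] = R
Query 3: L[2] = O

Answer: B R O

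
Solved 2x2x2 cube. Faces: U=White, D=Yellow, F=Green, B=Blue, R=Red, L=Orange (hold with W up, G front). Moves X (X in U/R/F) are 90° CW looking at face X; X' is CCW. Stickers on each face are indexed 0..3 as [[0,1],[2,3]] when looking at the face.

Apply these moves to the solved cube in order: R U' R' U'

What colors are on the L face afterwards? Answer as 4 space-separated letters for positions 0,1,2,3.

After move 1 (R): R=RRRR U=WGWG F=GYGY D=YBYB B=WBWB
After move 2 (U'): U=GGWW F=OOGY R=GYRR B=RRWB L=WBOO
After move 3 (R'): R=YRGR U=GWWR F=OGGW D=YOYY B=BRBB
After move 4 (U'): U=WRGW F=WBGW R=OGGR B=YRBB L=BROO
Query: L face = BROO

Answer: B R O O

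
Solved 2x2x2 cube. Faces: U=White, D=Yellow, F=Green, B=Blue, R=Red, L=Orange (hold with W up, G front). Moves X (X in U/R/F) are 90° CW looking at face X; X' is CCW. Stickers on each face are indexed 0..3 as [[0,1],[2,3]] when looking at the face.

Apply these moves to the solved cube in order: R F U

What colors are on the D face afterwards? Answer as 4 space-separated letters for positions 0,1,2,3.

After move 1 (R): R=RRRR U=WGWG F=GYGY D=YBYB B=WBWB
After move 2 (F): F=GGYY U=WGOO R=WRGR D=RRYB L=OYOB
After move 3 (U): U=OWOG F=WRYY R=WBGR B=OYWB L=GGOB
Query: D face = RRYB

Answer: R R Y B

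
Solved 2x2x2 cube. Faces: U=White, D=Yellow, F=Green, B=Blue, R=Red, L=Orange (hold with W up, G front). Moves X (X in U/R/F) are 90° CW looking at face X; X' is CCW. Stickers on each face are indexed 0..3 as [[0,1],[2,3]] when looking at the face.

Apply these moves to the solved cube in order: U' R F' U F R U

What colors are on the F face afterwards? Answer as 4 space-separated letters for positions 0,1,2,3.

After move 1 (U'): U=WWWW F=OOGG R=GGRR B=RRBB L=BBOO
After move 2 (R): R=RGRG U=WOWG F=OYGY D=YBYR B=WRWB
After move 3 (F'): F=YYOG U=WORR R=BGYG D=BOYR L=BGOW
After move 4 (U): U=RWRO F=BGOG R=WRYG B=BGWB L=YYOW
After move 5 (F): F=OBGG U=RWWY R=RROG D=YWYR L=YBOO
After move 6 (R): R=ORGR U=RBWG F=OWGR D=YWYB B=YGWB
After move 7 (U): U=WRGB F=ORGR R=YGGR B=YBWB L=OWOO
Query: F face = ORGR

Answer: O R G R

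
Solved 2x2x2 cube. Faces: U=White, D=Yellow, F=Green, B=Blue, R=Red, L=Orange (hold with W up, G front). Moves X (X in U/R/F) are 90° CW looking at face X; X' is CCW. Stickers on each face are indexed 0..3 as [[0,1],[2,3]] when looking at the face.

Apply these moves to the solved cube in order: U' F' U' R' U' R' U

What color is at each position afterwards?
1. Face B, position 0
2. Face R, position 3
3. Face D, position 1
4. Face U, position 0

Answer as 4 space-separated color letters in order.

After move 1 (U'): U=WWWW F=OOGG R=GGRR B=RRBB L=BBOO
After move 2 (F'): F=OGOG U=WWGR R=YGYR D=BOYY L=BWOW
After move 3 (U'): U=WRWG F=BWOG R=OGYR B=YGBB L=RROW
After move 4 (R'): R=GROY U=WBWY F=BROG D=BWYG B=YGOB
After move 5 (U'): U=BYWW F=RROG R=BROY B=GROB L=YGOW
After move 6 (R'): R=RYBO U=BOWG F=RYOW D=BRYG B=GRWB
After move 7 (U): U=WBGO F=RYOW R=GRBO B=YGWB L=RYOW
Query 1: B[0] = Y
Query 2: R[3] = O
Query 3: D[1] = R
Query 4: U[0] = W

Answer: Y O R W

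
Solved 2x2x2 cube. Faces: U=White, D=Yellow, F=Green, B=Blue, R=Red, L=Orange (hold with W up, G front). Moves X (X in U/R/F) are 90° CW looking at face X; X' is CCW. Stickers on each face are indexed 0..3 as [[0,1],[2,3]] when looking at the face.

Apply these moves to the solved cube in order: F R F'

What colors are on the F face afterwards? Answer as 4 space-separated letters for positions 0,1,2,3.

After move 1 (F): F=GGGG U=WWOO R=WRWR D=RRYY L=OYOY
After move 2 (R): R=WWRR U=WGOG F=GRGY D=RBYB B=OBWB
After move 3 (F'): F=RYGG U=WGWR R=BWRR D=YYYB L=OGOO
Query: F face = RYGG

Answer: R Y G G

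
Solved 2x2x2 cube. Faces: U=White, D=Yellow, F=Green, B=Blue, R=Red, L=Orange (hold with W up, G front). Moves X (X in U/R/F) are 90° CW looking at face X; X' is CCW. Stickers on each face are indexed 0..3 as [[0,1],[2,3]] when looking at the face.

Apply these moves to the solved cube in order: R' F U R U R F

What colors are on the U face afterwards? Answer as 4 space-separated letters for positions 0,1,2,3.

After move 1 (R'): R=RRRR U=WBWB F=GWGW D=YGYG B=YBYB
After move 2 (F): F=GGWW U=WBOO R=WRBR D=RRYG L=OYOG
After move 3 (U): U=OWOB F=WRWW R=YBBR B=OYYB L=GGOG
After move 4 (R): R=BYRB U=OROW F=WRWG D=RYYO B=BYWB
After move 5 (U): U=OOWR F=BYWG R=BYRB B=GGWB L=WROG
After move 6 (R): R=RBBY U=OYWG F=BYWO D=RWYG B=RGOB
After move 7 (F): F=WBOY U=OYGR R=WBGY D=BRYG L=WROW
Query: U face = OYGR

Answer: O Y G R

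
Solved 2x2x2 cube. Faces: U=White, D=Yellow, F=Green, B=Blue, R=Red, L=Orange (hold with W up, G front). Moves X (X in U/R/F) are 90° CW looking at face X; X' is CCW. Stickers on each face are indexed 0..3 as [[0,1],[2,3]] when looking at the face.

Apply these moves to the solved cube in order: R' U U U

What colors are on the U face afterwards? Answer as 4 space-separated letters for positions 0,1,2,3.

Answer: B B W W

Derivation:
After move 1 (R'): R=RRRR U=WBWB F=GWGW D=YGYG B=YBYB
After move 2 (U): U=WWBB F=RRGW R=YBRR B=OOYB L=GWOO
After move 3 (U): U=BWBW F=YBGW R=OORR B=GWYB L=RROO
After move 4 (U): U=BBWW F=OOGW R=GWRR B=RRYB L=YBOO
Query: U face = BBWW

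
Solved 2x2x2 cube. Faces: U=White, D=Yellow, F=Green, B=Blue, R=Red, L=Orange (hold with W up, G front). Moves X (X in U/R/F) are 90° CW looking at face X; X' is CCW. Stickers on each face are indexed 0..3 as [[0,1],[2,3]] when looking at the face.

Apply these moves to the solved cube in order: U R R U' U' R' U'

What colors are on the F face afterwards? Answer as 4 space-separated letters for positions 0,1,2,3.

After move 1 (U): U=WWWW F=RRGG R=BBRR B=OOBB L=GGOO
After move 2 (R): R=RBRB U=WRWG F=RYGY D=YBYO B=WOWB
After move 3 (R): R=RRBB U=WYWY F=RBGO D=YWYW B=GORB
After move 4 (U'): U=YYWW F=GGGO R=RBBB B=RRRB L=GOOO
After move 5 (U'): U=YWYW F=GOGO R=GGBB B=RBRB L=RROO
After move 6 (R'): R=GBGB U=YRYR F=GWGW D=YOYO B=WBWB
After move 7 (U'): U=RRYY F=RRGW R=GWGB B=GBWB L=WBOO
Query: F face = RRGW

Answer: R R G W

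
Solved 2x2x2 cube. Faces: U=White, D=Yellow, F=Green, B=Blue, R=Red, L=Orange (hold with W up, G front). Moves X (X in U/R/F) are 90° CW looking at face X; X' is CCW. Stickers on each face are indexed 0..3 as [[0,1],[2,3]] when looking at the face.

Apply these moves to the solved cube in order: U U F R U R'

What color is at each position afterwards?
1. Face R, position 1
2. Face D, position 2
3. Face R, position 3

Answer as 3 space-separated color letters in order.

Answer: O Y R

Derivation:
After move 1 (U): U=WWWW F=RRGG R=BBRR B=OOBB L=GGOO
After move 2 (U): U=WWWW F=BBGG R=OORR B=GGBB L=RROO
After move 3 (F): F=GBGB U=WWOR R=WOWR D=ROYY L=RYOY
After move 4 (R): R=WWRO U=WBOB F=GOGY D=RBYG B=RGWB
After move 5 (U): U=OWBB F=WWGY R=RGRO B=RYWB L=GOOY
After move 6 (R'): R=GORR U=OWBR F=WWGB D=RWYY B=GYBB
Query 1: R[1] = O
Query 2: D[2] = Y
Query 3: R[3] = R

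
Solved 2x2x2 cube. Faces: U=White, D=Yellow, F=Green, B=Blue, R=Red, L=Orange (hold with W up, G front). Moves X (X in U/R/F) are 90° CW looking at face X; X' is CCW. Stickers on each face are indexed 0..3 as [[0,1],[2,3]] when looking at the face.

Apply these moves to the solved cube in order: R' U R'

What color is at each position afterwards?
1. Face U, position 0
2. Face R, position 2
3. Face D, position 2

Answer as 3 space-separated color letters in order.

Answer: W Y Y

Derivation:
After move 1 (R'): R=RRRR U=WBWB F=GWGW D=YGYG B=YBYB
After move 2 (U): U=WWBB F=RRGW R=YBRR B=OOYB L=GWOO
After move 3 (R'): R=BRYR U=WYBO F=RWGB D=YRYW B=GOGB
Query 1: U[0] = W
Query 2: R[2] = Y
Query 3: D[2] = Y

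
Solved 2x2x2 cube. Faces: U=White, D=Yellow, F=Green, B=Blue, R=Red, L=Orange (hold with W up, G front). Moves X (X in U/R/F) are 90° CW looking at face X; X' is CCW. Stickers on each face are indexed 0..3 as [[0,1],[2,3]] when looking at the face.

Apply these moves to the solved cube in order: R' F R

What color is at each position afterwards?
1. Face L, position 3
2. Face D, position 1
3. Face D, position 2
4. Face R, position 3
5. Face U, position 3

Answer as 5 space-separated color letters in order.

Answer: G Y Y R W

Derivation:
After move 1 (R'): R=RRRR U=WBWB F=GWGW D=YGYG B=YBYB
After move 2 (F): F=GGWW U=WBOO R=WRBR D=RRYG L=OYOG
After move 3 (R): R=BWRR U=WGOW F=GRWG D=RYYY B=OBBB
Query 1: L[3] = G
Query 2: D[1] = Y
Query 3: D[2] = Y
Query 4: R[3] = R
Query 5: U[3] = W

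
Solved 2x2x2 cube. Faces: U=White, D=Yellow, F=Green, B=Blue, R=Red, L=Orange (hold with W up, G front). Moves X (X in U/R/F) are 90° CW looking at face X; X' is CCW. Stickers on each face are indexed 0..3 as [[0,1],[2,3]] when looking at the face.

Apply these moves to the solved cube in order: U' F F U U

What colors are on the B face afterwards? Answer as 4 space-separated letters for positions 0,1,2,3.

After move 1 (U'): U=WWWW F=OOGG R=GGRR B=RRBB L=BBOO
After move 2 (F): F=GOGO U=WWOB R=WGWR D=RGYY L=BYOY
After move 3 (F): F=GGOO U=WWYY R=OGBR D=WWYY L=BROG
After move 4 (U): U=YWYW F=OGOO R=RRBR B=BRBB L=GGOG
After move 5 (U): U=YYWW F=RROO R=BRBR B=GGBB L=OGOG
Query: B face = GGBB

Answer: G G B B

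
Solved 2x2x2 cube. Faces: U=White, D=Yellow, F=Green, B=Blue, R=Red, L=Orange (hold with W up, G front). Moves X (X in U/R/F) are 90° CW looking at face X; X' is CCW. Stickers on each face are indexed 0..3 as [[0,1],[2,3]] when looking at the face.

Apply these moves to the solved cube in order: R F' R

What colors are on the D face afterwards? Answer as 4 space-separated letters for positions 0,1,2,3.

Answer: O W Y W

Derivation:
After move 1 (R): R=RRRR U=WGWG F=GYGY D=YBYB B=WBWB
After move 2 (F'): F=YYGG U=WGRR R=BRYR D=OOYB L=OGOW
After move 3 (R): R=YBRR U=WYRG F=YOGB D=OWYW B=RBGB
Query: D face = OWYW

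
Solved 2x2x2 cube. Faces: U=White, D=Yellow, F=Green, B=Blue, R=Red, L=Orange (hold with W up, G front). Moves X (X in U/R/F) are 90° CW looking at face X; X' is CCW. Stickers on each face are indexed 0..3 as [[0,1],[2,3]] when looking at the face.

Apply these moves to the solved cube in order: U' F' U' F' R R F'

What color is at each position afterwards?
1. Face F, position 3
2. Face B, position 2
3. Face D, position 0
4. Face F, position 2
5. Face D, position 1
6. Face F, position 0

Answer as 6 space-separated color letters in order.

After move 1 (U'): U=WWWW F=OOGG R=GGRR B=RRBB L=BBOO
After move 2 (F'): F=OGOG U=WWGR R=YGYR D=BOYY L=BWOW
After move 3 (U'): U=WRWG F=BWOG R=OGYR B=YGBB L=RROW
After move 4 (F'): F=WGBO U=WROY R=OGBR D=RWYY L=RGOW
After move 5 (R): R=BORG U=WGOO F=WWBY D=RBYY B=YGRB
After move 6 (R): R=RBGO U=WWOY F=WBBY D=RRYY B=OGGB
After move 7 (F'): F=BYWB U=WWRG R=RBRO D=GWYY L=RYOO
Query 1: F[3] = B
Query 2: B[2] = G
Query 3: D[0] = G
Query 4: F[2] = W
Query 5: D[1] = W
Query 6: F[0] = B

Answer: B G G W W B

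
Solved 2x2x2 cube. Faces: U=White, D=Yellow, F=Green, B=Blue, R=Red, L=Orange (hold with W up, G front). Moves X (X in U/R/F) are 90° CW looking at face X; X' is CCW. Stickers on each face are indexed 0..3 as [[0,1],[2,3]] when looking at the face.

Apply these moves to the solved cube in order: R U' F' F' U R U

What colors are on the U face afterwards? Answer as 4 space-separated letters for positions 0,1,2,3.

After move 1 (R): R=RRRR U=WGWG F=GYGY D=YBYB B=WBWB
After move 2 (U'): U=GGWW F=OOGY R=GYRR B=RRWB L=WBOO
After move 3 (F'): F=OYOG U=GGGR R=BYYR D=BOYB L=WWOW
After move 4 (F'): F=YGOO U=GGBY R=OYBR D=WWYB L=WROG
After move 5 (U): U=BGYG F=OYOO R=RRBR B=WRWB L=YGOG
After move 6 (R): R=BRRR U=BYYO F=OWOB D=WWYW B=GRGB
After move 7 (U): U=YBOY F=BROB R=GRRR B=YGGB L=OWOG
Query: U face = YBOY

Answer: Y B O Y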